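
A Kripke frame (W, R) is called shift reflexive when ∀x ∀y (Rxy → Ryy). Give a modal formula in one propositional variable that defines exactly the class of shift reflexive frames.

This is shift-reflexivity; the standard corresponding axiom is T□: □(□s → s).
Suppose □(□s→s) is valid. Take Rxy and set V(s)={w : Ryw}. Then at y, □s holds; since □(□s→s) at x, □s→s at y, so s at y, i.e. Ryy.

□(□s → s)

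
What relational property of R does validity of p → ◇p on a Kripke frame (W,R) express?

Reflexivity

This is frame-equivalent to □p → p (substitute ¬p for p and contrapose).
Suppose □p→p is valid. At any x set V(p)={w : Rxw}. Then □p holds at x, so p holds at x, i.e. Rxx.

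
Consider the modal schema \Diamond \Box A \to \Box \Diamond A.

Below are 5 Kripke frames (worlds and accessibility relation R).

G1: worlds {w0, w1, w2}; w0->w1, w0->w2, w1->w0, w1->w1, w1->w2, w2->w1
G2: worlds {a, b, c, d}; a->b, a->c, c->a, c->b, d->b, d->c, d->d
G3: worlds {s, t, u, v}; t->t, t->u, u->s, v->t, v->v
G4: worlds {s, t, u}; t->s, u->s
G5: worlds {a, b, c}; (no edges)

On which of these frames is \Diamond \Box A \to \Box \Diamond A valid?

The schema corresponds to convergence: \forall x \forall y \forall z (Rxy \wedge Rxz \to \exists w (Ryw \wedge Rzw)).
G1: ✓.
G2: fails — Rab and Rab but b and b have no common successor.
G3: fails — Rtt and Rtu but t and u have no common successor.
G4: fails — Rts and Rts but s and s have no common successor.
G5: ✓.
Valid on: G1, G5.

G1, G5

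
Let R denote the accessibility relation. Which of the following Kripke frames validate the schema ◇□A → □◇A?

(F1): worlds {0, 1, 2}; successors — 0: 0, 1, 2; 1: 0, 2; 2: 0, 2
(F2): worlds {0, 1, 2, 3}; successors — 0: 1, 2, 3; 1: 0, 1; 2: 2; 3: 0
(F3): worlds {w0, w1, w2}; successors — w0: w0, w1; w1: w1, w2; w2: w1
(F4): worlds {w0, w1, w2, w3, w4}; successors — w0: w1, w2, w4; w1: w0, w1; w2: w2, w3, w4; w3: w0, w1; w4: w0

The schema corresponds to convergence: ∀x ∀y ∀z (Rxy ∧ Rxz → ∃w (Ryw ∧ Rzw)).
(F1): condition met.
(F2): fails — R02 and R01 but 2 and 1 have no common successor.
(F3): condition met.
(F4): fails — Rw0w4 and Rw0w2 but w4 and w2 have no common successor.
Valid on: (F1), (F3).

(F1), (F3)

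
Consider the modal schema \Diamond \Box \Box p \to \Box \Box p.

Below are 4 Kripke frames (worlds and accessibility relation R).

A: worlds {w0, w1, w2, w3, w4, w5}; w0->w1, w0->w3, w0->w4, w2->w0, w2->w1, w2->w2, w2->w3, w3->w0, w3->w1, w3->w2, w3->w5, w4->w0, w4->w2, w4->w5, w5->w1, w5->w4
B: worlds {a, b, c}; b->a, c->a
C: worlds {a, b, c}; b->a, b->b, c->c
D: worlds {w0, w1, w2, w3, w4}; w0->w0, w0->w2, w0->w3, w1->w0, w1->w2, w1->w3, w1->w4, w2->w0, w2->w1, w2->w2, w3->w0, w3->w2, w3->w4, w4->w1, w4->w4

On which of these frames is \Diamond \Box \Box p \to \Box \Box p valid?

Frame correspondent (Sahlqvist): \forall x \forall y \forall z ((xRy \wedge x R^2 z) \to \exists w (y R^2 w \wedge z = w)) — i.e. a generalized confluence (Geach) condition.
A: fails — w0Rw1, w0R²w0 but no w with w1R²w and w0=w.
B: ✓.
C: fails — bRa, bR²a but no w with aR²w and a=w.
D: ✓.

B, D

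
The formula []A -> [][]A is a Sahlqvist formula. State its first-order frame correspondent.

Transitivity

Suppose □A→□□A is valid. Take Rxy, Ryz and set V(A)={w : Rxw}. Then □A at x, so □□A at x, so □A at y, so A at z, i.e. Rxz.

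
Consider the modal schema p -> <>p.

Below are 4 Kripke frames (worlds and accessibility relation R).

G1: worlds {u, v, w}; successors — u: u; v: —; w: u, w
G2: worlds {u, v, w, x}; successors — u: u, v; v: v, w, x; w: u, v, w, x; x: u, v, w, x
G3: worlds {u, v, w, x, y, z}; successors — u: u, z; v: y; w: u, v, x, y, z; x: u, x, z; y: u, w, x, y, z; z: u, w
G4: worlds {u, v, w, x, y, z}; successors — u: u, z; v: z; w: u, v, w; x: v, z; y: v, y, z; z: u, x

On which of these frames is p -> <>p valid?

G2

This is the axiom for reflexivity; its first-order frame correspondent is forall x Rxx.
G1: fails — world v does not see itself.
G2: ✓.
G3: fails — world v does not see itself.
G4: fails — world v does not see itself.
Valid on: G2.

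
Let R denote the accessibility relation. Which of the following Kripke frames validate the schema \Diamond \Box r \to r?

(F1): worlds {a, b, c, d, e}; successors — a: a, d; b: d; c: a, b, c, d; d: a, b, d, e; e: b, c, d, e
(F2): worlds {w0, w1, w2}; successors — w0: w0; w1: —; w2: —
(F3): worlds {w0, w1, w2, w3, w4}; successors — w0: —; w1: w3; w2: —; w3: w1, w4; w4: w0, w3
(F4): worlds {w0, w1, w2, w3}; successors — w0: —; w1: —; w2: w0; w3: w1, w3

(F2)

This is the axiom for symmetry; its first-order frame correspondent is \forall x \forall y (Rxy \to Ryx).
(F1): fails — Reb but not Rbe.
(F2): ✓.
(F3): fails — Rw4w0 but not Rw0w4.
(F4): fails — Rw3w1 but not Rw1w3.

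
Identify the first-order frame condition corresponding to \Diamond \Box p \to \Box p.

The Euclidean property

This schema is equivalent to the 5 axiom ◇p → □◇p.
It corresponds to the Euclidean property: \forall x \forall y \forall z (Rxy \wedge Rxz \to Ryz).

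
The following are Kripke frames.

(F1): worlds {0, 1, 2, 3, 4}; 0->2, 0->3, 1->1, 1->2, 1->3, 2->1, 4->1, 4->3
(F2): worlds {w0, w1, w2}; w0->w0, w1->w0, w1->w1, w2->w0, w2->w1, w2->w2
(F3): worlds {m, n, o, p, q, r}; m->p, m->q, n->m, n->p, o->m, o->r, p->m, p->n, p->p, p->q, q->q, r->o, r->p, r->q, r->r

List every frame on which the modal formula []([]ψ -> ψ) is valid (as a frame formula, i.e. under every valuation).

(F2)

The schema corresponds to shift-reflexivity: forall x forall y (Rxy -> Ryy).
(F1): fails — R02 but not R22.
(F2): holds.
(F3): fails — Rom but not Rmm.
Valid on: (F2).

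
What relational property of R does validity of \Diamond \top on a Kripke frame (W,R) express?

Seriality

◇⊤ holds at w iff w has a successor, so frame-validity of ◇⊤ is exactly seriality. Equivalently via □p → ◇p:
Suppose □p→◇p is valid. At any x set V(p)=W. Then □p at x, so ◇p at x, so x has a successor.
Conversely, on a frame with seriality the schema holds at every world under every valuation.
Frame condition: \forall x \exists y Rxy.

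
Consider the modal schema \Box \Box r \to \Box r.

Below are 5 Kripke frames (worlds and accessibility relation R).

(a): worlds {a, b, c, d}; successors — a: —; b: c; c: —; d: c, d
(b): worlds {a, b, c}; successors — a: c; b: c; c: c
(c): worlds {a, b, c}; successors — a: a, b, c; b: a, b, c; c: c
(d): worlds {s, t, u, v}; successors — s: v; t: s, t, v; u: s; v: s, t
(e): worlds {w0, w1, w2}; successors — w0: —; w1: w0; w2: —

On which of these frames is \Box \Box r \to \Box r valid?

This is the axiom for density; its first-order frame correspondent is \forall x \forall y (Rxy \to \exists z (Rxz \wedge Rzy)).
(a): fails — Rbc but no z with Rbz and Rzc.
(b): holds.
(c): holds.
(d): fails — Rus but no z with Ruz and Rzs.
(e): fails — Rw1w0 but no z with Rw1z and Rzw0.
Valid on: (b), (c).

(b), (c)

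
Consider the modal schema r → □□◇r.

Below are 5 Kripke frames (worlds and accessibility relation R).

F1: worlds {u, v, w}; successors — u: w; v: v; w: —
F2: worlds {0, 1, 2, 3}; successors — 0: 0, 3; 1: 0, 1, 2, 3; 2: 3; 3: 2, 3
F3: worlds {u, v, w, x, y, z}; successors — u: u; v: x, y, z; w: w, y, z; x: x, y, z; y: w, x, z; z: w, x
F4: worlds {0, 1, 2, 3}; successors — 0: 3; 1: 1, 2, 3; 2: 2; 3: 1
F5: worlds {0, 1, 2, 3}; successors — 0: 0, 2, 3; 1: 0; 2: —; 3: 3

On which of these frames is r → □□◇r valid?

This is the axiom for a generalized confluence (Geach) condition; its first-order frame correspondent is ∀x ∀z (xR²z → ∃w (x = w ∧ zRw)).
F1: ✓.
F2: fails — 0R²2 but no w with 0=w and 2Rw.
F3: fails — vR²w but no t with v=t and wRt.
F4: fails — 0R²1 but no w with 0=w and 1Rw.
F5: fails — 0R²2 but no w with 0=w and 2Rw.
Valid on: F1.

F1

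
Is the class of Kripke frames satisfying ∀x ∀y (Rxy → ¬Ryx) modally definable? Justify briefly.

If a class were modally definable it would be closed under surjective bounded morphisms (Goldblatt–Thomason).
The 3-cycle (worlds w0,w1,w2 with w0→w1→w2→w0) is asymmetric. Mapping every world to a single reflexive point • is a surjective bounded morphism, and the reflexive point is not asymmetric (R•• but asymmetry requires ¬R••).
So the class is not modally definable.

Not definable by any modal formula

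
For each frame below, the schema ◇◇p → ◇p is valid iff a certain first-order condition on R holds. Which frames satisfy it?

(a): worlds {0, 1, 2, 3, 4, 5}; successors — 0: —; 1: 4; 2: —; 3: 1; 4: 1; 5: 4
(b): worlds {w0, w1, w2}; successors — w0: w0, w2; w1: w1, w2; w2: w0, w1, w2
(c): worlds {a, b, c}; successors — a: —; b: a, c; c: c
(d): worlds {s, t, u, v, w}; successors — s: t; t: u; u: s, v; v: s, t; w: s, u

Frame correspondent (Sahlqvist): ∀x ∀y ∀z (Rxy ∧ Ryz → Rxz) — i.e. transitivity.
(a): fails — R14 and R41 but not R11.
(b): fails — Rw1w2 and Rw2w0 but not Rw1w0.
(c): condition met.
(d): fails — Ruv and Rvt but not Rut.
Valid on: (c).

(c)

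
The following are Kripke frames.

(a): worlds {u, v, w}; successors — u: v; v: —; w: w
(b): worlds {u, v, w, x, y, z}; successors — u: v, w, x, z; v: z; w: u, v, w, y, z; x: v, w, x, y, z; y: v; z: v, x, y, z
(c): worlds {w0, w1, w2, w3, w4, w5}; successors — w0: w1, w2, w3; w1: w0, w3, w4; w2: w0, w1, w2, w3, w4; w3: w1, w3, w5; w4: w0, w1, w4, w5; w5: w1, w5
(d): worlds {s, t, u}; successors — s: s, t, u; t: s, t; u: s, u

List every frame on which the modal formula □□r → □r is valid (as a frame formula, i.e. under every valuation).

(c), (d)

The schema corresponds to density: ∀x ∀y (Rxy → ∃z (Rxz ∧ Rzy)).
(a): fails — Ruv but no z with Ruz and Rzv.
(b): fails — Ryv but no t with Ryt and Rtv.
(c): condition met.
(d): condition met.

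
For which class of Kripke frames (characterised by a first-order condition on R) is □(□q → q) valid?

shift-reflexivity

Suppose □(□q→q) is valid. Take Rxy and set V(q)={w : Ryw}. Then at y, □q holds; since □(□q→q) at x, □q→q at y, so q at y, i.e. Ryy.
Conversely, any frame satisfying ∀x ∀y (Rxy → Ryy) validates the schema.
So the correspondent is shift-reflexivity.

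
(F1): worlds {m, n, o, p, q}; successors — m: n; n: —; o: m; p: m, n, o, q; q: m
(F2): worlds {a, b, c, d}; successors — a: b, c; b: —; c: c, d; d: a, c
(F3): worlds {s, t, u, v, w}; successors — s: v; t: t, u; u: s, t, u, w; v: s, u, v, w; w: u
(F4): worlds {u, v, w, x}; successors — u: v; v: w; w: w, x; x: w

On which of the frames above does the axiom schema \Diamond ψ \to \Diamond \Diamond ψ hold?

Frame correspondent (Sahlqvist): \forall x \forall y (xRy \to \exists w (y = w \wedge x R^2 w)) — i.e. a generalized confluence (Geach) condition.
(F1): fails — mRn but no w with n=w and mR²w.
(F2): fails — aRb but no w with b=w and aR²w.
(F3): condition met.
(F4): fails — uRv but no t with v=t and uR²t.
Valid on: (F3).

(F3)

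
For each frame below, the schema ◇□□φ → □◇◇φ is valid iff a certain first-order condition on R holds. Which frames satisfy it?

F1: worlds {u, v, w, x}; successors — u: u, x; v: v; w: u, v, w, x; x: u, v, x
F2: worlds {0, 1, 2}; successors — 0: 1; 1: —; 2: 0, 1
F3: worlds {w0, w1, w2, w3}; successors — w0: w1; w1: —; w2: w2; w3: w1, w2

Frame correspondent (Sahlqvist): ∀x ∀y ∀z ((xRy ∧ xRz) → ∃w (yR²w ∧ zR²w)) — i.e. a generalized confluence (Geach) condition.
F1: ✓.
F2: fails — 0R1, 0R1 but no w with 1R²w and 1R²w.
F3: fails — w0Rw1, w0Rw1 but no w with w1R²w and w1R²w.
Valid on: F1.

F1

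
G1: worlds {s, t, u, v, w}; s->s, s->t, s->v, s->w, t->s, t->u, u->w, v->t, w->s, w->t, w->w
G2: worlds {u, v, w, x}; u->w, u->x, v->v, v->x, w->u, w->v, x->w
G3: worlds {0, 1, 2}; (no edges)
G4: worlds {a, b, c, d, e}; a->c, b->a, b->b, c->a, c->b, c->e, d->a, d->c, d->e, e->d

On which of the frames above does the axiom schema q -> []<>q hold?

G3

Frame correspondent (Sahlqvist): forall x forall y (Rxy -> Ryx) — i.e. symmetry.
G1: fails — Rwt but not Rtw.
G2: fails — Rxw but not Rwx.
G3: satisfies the condition.
G4: fails — Rdc but not Rcd.
Valid on: G3.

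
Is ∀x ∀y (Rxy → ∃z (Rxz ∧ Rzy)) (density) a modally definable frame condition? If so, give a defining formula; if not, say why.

Yes — defined by □□q → □q

This is a Sahlqvist condition; the C4 axiom □□q → □q defines it.
Suppose □□q→□q is valid. Take Rxy and set V(q)={w : xR²w}. Then □□q at x, so □q at x, so q at y, i.e. ∃z(Rxz∧Rzy).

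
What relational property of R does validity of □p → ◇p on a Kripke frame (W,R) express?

Suppose □p→◇p is valid. At any x set V(p)=W. Then □p at x, so ◇p at x, so x has a successor.
The converse is a direct semantic check.
So the correspondent is seriality.

seriality: ∀x ∃y Rxy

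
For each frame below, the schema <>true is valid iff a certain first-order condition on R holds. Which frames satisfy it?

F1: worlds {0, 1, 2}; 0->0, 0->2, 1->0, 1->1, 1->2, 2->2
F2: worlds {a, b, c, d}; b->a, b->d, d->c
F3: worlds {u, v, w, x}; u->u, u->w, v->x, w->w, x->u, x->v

F1, F3

Frame correspondent (Sahlqvist): forall x exists y Rxy — i.e. seriality.
F1: holds.
F2: fails — world a has no successor.
F3: holds.
Valid on: F1, F3.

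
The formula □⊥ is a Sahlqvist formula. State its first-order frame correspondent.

Emptiness of R

This schema is the Ver axiom.
Its frame correspondent is emptiness of R — ∀x ∀y ¬Rxy.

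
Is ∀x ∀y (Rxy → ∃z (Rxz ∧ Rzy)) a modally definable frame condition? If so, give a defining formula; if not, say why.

Definable; □□p → □p defines it

Yes: it is density, defined by the C4 schema □□p → □p.
Suppose □□p→□p is valid. Take Rxy and set V(p)={w : xR²w}. Then □□p at x, so □p at x, so p at y, i.e. ∃z(Rxz∧Rzy).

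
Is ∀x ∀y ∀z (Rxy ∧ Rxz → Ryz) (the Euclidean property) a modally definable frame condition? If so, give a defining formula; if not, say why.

Definable; ◇p → □◇p defines it

The condition is the Euclidean property. A defining modal formula is ◇p → □◇p.
Suppose ◇p→□◇p is valid. Take Rxy, Rxz and set V(p)={y}. Then ◇p at x, so □◇p at x, so ◇p at z, so some w with Rzw has p; w=y, i.e. Rzy. By symmetry of the argument, Ryz.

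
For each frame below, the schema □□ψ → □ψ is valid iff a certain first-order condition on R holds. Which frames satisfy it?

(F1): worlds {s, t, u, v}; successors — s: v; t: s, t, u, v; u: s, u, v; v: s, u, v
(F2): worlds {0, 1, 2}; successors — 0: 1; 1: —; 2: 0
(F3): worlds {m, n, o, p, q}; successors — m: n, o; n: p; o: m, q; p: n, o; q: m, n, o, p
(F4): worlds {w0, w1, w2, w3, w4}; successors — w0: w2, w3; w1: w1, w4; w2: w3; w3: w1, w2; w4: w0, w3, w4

This is the axiom for density; its first-order frame correspondent is ∀x ∀y (Rxy → ∃z (Rxz ∧ Rzy)).
(F1): holds.
(F2): fails — R01 but no z with R0z and Rz1.
(F3): fails — Rpn but no z with Rpz and Rzn.
(F4): fails — Rw3w2 but no z with Rw3z and Rzw2.
Valid on: (F1).

(F1)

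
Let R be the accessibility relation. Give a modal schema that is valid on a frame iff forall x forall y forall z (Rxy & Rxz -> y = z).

◇p → □p

This is partial functionality; the standard corresponding axiom is CD: ◇p → □p.
Suppose ◇p→□p is valid. Take Rxy, Rxz and set V(p)={y}. Then ◇p at x, so □p at x, so p at z, i.e. z=y.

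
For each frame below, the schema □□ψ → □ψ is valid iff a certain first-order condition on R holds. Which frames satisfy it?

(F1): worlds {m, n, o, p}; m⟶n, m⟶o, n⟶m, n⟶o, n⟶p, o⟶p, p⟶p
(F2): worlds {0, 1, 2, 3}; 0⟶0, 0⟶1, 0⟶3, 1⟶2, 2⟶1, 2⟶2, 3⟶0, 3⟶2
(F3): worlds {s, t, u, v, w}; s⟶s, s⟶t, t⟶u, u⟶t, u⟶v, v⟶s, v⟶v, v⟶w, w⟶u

This is the axiom for density; its first-order frame correspondent is ∀x ∀y (Rxy → ∃z (Rxz ∧ Rzy)).
(F1): fails — Rnm but no z with Rnz and Rzm.
(F2): ✓.
(F3): fails — Rwu but no z with Rwz and Rzu.
Valid on: (F2).

(F2)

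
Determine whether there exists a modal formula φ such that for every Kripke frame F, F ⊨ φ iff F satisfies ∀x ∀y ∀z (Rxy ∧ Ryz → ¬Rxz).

If a class were modally definable it would be closed under surjective bounded morphisms (Goldblatt–Thomason).
The 3-cycle (worlds a,b,c with a→b→c→a) is intransitive. Mapping every world to a single reflexive point • is a surjective bounded morphism; the reflexive point is not intransitive (R••∧R•• but R••).
So no modal formula (or set of formulas) defines exactly the intransitive frames.

Not definable by any modal formula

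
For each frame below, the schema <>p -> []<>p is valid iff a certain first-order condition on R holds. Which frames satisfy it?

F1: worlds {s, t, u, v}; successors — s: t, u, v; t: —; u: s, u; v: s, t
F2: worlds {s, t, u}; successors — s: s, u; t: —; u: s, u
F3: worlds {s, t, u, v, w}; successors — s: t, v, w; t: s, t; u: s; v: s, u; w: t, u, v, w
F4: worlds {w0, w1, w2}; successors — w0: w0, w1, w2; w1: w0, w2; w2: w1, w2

F2

The schema corresponds to the Euclidean property: forall x forall y forall z (Rxy & Rxz -> Ryz).
F1: fails — Rsv and Rsv but not Rvv.
F2: condition met.
F3: fails — Rsv and Rsv but not Rvv.
F4: fails — Rw0w1 and Rw0w1 but not Rw1w1.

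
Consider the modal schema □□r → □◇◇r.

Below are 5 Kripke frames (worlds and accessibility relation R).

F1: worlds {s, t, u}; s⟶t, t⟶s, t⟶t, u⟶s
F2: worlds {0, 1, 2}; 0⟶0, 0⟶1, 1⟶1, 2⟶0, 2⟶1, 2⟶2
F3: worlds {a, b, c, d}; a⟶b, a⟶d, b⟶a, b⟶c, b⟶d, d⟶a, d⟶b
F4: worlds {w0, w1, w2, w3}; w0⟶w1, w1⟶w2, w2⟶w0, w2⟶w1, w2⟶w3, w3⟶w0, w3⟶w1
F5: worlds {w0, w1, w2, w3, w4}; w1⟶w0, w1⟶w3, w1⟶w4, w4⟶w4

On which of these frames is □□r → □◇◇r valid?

F1, F2

Frame correspondent (Sahlqvist): ∀x ∀z (xRz → ∃w (xR²w ∧ zR²w)) — i.e. a generalized confluence (Geach) condition.
F1: condition met.
F2: condition met.
F3: fails — bRc but no w with bR²w and cR²w.
F4: fails — w0Rw1 but no w with w0R²w and w1R²w.
F5: fails — w1Rw0 but no w with w1R²w and w0R²w.
Valid on: F1, F2.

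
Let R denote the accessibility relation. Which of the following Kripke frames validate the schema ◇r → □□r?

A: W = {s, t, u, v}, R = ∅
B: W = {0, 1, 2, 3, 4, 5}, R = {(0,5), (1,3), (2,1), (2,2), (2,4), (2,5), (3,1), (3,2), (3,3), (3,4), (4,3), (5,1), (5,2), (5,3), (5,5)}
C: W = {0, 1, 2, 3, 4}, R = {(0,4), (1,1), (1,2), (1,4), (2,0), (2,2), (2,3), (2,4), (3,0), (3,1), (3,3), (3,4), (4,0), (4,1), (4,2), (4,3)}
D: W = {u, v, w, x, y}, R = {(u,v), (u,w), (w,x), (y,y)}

The schema corresponds to a generalized confluence (Geach) condition: ∀x ∀y ∀z ((xRy ∧ xR²z) → ∃w (y = w ∧ z = w)).
A: ✓.
B: fails — 0R5, 0R²1 but 5 ≠ 1.
C: fails — 0R4, 0R²0 but 4 ≠ 0.
D: fails — uRv, uR²x but v ≠ x.
Valid on: A.

A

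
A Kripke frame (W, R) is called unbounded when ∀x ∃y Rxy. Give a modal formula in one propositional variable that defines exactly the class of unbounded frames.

□s → ◇s

The condition is seriality. The D schema □s → ◇s defines it.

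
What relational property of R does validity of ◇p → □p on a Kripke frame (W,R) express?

This is the CD axiom.
Its frame correspondent is partial functionality — ∀x ∀y ∀z (Rxy ∧ Rxz → y = z).

partial functionality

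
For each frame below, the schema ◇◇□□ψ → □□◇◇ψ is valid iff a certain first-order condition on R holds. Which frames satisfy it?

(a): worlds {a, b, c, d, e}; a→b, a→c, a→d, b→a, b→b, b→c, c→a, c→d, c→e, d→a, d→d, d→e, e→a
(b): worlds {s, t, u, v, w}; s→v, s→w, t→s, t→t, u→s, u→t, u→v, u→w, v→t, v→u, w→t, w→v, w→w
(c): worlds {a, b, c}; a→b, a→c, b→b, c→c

(a), (b)

This is the axiom for a generalized confluence (Geach) condition; its first-order frame correspondent is ∀x ∀y ∀z ((xR²y ∧ xR²z) → ∃w (yR²w ∧ zR²w)).
(a): satisfies the condition.
(b): satisfies the condition.
(c): fails — aR²b, aR²c but no w with bR²w and cR²w.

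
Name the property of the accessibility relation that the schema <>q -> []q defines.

This schema is the CD axiom.
Its frame correspondent is partial functionality — forall x forall y forall z (Rxy & Rxz -> y = z).

Partial functionality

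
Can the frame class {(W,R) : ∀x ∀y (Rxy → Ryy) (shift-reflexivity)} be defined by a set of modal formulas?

Yes, by □(□r → r)

The condition is shift-reflexivity. A defining modal formula is □(□r → r).
Suppose □(□r→r) is valid. Take Rxy and set V(r)={w : Ryw}. Then at y, □r holds; since □(□r→r) at x, □r→r at y, so r at y, i.e. Ryy.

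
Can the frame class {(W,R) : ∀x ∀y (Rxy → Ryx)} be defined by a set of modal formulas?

Yes: it is symmetry, defined by the B schema p → □◇p.
Suppose p→□◇p is valid. Take Rxy and set V(p)={x}. Then p at x, so □◇p at x, so ◇p at y, so some z with Ryz has p; z=x, i.e. Ryx.

Definable; p → □◇p defines it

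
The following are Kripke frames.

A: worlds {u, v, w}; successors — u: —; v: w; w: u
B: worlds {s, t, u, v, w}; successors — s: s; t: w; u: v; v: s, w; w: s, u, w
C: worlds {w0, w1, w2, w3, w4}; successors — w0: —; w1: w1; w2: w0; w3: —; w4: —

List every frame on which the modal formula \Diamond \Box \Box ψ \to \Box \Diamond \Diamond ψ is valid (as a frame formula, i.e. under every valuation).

B

Frame correspondent (Sahlqvist): \forall x \forall y \forall z ((xRy \wedge xRz) \to \exists w (y R^2 w \wedge z R^2 w)) — i.e. a generalized confluence (Geach) condition.
A: fails — vRw, vRw but no t with wR²t and wR²t.
B: holds.
C: fails — w2Rw0, w2Rw0 but no w with w0R²w and w0R²w.
Valid on: B.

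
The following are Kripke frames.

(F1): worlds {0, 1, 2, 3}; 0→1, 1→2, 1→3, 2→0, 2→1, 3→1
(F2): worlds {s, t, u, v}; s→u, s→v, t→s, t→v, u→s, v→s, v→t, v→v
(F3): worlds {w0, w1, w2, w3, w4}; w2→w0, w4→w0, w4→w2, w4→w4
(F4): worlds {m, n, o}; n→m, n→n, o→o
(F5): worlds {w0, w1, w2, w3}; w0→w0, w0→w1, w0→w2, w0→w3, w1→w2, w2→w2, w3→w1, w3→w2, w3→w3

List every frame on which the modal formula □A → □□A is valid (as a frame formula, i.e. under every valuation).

(F3), (F4), (F5)

Frame correspondent (Sahlqvist): ∀x ∀y ∀z (Rxy ∧ Ryz → Rxz) — i.e. transitivity.
(F1): fails — R31 and R12 but not R32.
(F2): fails — Rtv and Rvt but not Rtt.
(F3): satisfies the condition.
(F4): satisfies the condition.
(F5): satisfies the condition.
Valid on: (F3), (F4), (F5).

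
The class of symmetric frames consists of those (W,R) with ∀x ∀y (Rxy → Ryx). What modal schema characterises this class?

q → □◇q

The condition is symmetry. The B schema q → □◇q defines it.
Suppose q→□◇q is valid. Take Rxy and set V(q)={x}. Then q at x, so □◇q at x, so ◇q at y, so some z with Ryz has q; z=x, i.e. Ryx.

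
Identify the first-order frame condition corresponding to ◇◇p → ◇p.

This schema is equivalent to the 4 axiom □p → □□p.
Its frame correspondent is transitivity — ∀x ∀y ∀z (Rxy ∧ Ryz → Rxz).

transitivity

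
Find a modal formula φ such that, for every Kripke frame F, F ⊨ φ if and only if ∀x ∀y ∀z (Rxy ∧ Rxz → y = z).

◇s → □s

This is partial functionality; the standard corresponding axiom is CD: ◇s → □s.
Suppose ◇s→□s is valid. Take Rxy, Rxz and set V(s)={y}. Then ◇s at x, so □s at x, so s at z, i.e. z=y.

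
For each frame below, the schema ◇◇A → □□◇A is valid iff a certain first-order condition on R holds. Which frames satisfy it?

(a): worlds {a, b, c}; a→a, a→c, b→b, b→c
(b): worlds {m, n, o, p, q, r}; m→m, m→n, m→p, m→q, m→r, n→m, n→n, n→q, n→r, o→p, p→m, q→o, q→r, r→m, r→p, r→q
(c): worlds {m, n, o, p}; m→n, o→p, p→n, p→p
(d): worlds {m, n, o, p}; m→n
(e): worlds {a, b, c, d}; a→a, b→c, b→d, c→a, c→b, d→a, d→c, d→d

This is the axiom for a generalized confluence (Geach) condition; its first-order frame correspondent is ∀x ∀y ∀z ((xR²y ∧ xR²z) → ∃w (y = w ∧ zRw)).
(a): fails — aR²a, aR²c but no w with a=w and cRw.
(b): fails — mR²m, mR²o but no w with m=w and oRw.
(c): fails — oR²n, oR²n but no w with n=w and nRw.
(d): ✓.
(e): fails — bR²a, bR²b but no w with a=w and bRw.

(d)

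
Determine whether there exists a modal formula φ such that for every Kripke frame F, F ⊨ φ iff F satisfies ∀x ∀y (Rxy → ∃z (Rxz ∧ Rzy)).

Yes, by □□q → □q

Yes: it is density, defined by the C4 schema □□q → □q.
Suppose □□q→□q is valid. Take Rxy and set V(q)={w : xR²w}. Then □□q at x, so □q at x, so q at y, i.e. ∃z(Rxz∧Rzy).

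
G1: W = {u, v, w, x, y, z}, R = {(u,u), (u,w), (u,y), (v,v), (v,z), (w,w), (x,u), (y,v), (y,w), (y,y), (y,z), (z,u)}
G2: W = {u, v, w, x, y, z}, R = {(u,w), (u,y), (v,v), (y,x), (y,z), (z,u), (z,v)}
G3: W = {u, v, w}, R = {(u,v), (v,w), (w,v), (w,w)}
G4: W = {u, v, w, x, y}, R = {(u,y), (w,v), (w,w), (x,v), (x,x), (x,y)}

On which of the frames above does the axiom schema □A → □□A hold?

The schema corresponds to transitivity: ∀x ∀y ∀z (Rxy ∧ Ryz → Rxz).
G1: fails — Rvz and Rzu but not Rvu.
G2: fails — Ruy and Ryx but not Rux.
G3: fails — Ruv and Rvw but not Ruw.
G4: satisfies the condition.

G4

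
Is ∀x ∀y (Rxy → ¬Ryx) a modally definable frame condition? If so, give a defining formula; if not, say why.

If a class were modally definable it would be closed under surjective bounded morphisms (Goldblatt–Thomason).
The 3-cycle (worlds a,b,c with a→b→c→a) is asymmetric. Mapping every world to a single reflexive point • is a surjective bounded morphism, and the reflexive point is not asymmetric (R•• but asymmetry requires ¬R••).
So no modal formula (or set of formulas) defines exactly the asymmetric frames.

Not definable by any modal formula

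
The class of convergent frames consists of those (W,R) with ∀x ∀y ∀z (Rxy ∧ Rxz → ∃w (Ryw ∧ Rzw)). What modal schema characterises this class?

This is convergence; the standard corresponding axiom is .2: ◇□p → □◇p.
Suppose ◇□p→□◇p is valid. Take Rxy, Rxz and set V(p)={w : Ryw}. Then □p at y so ◇□p at x, so □◇p at x, so ◇p at z, giving w with Rzw and Ryw.

◇□p → □◇p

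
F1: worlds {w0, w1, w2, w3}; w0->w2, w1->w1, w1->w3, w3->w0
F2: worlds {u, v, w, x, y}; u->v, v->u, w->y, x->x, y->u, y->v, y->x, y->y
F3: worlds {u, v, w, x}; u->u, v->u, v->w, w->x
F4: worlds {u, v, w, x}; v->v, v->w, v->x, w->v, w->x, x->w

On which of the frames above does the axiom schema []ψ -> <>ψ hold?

F2

This is the axiom for seriality; its first-order frame correspondent is forall x exists y Rxy.
F1: fails — world w2 has no successor.
F2: satisfies the condition.
F3: fails — world x has no successor.
F4: fails — world u has no successor.
Valid on: F2.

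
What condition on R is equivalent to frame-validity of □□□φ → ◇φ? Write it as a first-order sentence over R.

∀x ∃w (xR³w ∧ xRw)

This is a Sahlqvist (Geach-type) schema ◇^0□^3φ → □^0◇^1φ.
First-order correspondent: ∀x ∃w (xR³w ∧ xRw).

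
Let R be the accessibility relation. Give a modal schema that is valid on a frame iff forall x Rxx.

□q → q

The condition is reflexivity. The T schema □q → q defines it.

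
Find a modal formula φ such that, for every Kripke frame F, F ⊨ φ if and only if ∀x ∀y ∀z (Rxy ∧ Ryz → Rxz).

□q → □□q

The condition is transitivity. The 4 schema □q → □□q defines it.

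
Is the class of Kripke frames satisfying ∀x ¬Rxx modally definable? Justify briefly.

If a class were modally definable it would be closed under surjective bounded morphisms (Goldblatt–Thomason).
The 5-cycle (worlds s,t,u,v,w with s→t→u→v→w→s) is irreflexive, and the map sending every world to a single reflexive point • is a surjective bounded morphism (forth: every edge maps to (•,•); back: every world has a successor). So any modal formula valid on the 5-cycle is also valid on the reflexive point, which is not irreflexive.
So the class is not modally definable.

Not definable by any modal formula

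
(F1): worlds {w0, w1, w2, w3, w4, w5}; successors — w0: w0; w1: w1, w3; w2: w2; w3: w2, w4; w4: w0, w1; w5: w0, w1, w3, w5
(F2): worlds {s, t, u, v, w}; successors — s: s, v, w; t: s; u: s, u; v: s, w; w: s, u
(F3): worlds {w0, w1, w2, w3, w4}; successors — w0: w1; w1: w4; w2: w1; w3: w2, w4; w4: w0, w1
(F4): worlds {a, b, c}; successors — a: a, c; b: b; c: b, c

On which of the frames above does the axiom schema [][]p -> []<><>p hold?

Frame correspondent (Sahlqvist): forall x forall z (xRz -> exists w (x R^2 w & z R^2 w)) — i.e. a generalized confluence (Geach) condition.
(F1): holds.
(F2): holds.
(F3): fails — w0Rw1 but no w with w0R²w and w1R²w.
(F4): holds.
Valid on: (F1), (F2), (F4).

(F1), (F2), (F4)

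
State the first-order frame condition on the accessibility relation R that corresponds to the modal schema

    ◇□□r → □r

This is a Sahlqvist (Geach-type) schema ◇^1□^2r → □^1◇^0r.
Minimal-valuation argument: fix x; take any y with xR^1y and any z with xR^1z. Set V(r) to the set of worlds R-reachable from y in exactly 2 steps. Then □^2r holds at y, so the antecedent holds at x; validity forces ◇^0r at z, giving a w with zR^0w and yR^2w.
First-order correspondent: ∀x ∀y ∀z ((xRy ∧ xRz) → ∃w (yR²w ∧ z = w)).

∀x ∀y ∀z ((xRy ∧ xRz) → ∃w (yR²w ∧ z = w))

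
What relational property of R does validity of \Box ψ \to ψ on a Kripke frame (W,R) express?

reflexivity: \forall x Rxx

Suppose □ψ→ψ is valid. At any x set V(ψ)={w : Rxw}. Then □ψ holds at x, so ψ holds at x, i.e. Rxx.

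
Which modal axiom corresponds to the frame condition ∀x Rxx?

The condition is reflexivity. The T schema □q → q defines it.
Suppose □q→q is valid. At any x set V(q)={w : Rxw}. Then □q holds at x, so q holds at x, i.e. Rxx.

□q → q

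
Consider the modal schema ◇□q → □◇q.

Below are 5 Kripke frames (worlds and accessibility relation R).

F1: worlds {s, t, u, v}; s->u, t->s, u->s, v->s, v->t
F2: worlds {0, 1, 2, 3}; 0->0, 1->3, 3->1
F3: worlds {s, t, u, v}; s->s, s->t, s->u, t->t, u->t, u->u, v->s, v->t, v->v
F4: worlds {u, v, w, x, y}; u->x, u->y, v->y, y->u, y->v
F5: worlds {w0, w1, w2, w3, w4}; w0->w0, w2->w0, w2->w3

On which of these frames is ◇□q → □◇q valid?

This is the axiom for convergence; its first-order frame correspondent is ∀x ∀y ∀z (Rxy ∧ Rxz → ∃w (Ryw ∧ Rzw)).
F1: fails — Rvt and Rvs but t and s have no common successor.
F2: holds.
F3: holds.
F4: fails — Rux and Rux but x and x have no common successor.
F5: fails — Rw2w0 and Rw2w3 but w0 and w3 have no common successor.
Valid on: F2, F3.

F2, F3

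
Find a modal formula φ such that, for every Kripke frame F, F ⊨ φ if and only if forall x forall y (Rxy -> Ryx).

A defining formula is s → □◇s (the B axiom).
Suppose s→□◇s is valid. Take Rxy and set V(s)={x}. Then s at x, so □◇s at x, so ◇s at y, so some z with Ryz has s; z=x, i.e. Ryx.

s → □◇s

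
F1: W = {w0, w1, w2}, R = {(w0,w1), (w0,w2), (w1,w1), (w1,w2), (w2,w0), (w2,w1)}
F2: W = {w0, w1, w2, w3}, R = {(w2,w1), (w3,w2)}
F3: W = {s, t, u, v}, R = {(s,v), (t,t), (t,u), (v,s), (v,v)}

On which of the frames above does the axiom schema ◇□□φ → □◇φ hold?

F1

Frame correspondent (Sahlqvist): ∀x ∀y ∀z ((xRy ∧ xRz) → ∃w (yR²w ∧ zRw)) — i.e. a generalized confluence (Geach) condition.
F1: holds.
F2: fails — w2Rw1, w2Rw1 but no w with w1R²w and w1Rw.
F3: fails — tRt, tRu but no w with tR²w and uRw.
Valid on: F1.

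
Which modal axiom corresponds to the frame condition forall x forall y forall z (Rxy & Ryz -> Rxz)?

□q → □□q

The condition is transitivity. The 4 schema □q → □□q defines it.
Suppose □q→□□q is valid. Take Rxy, Ryz and set V(q)={w : Rxw}. Then □q at x, so □□q at x, so □q at y, so q at z, i.e. Rxz.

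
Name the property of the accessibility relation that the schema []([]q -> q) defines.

shift-reflexivity

Suppose □(□q→q) is valid. Take Rxy and set V(q)={w : Ryw}. Then at y, □q holds; since □(□q→q) at x, □q→q at y, so q at y, i.e. Ryy.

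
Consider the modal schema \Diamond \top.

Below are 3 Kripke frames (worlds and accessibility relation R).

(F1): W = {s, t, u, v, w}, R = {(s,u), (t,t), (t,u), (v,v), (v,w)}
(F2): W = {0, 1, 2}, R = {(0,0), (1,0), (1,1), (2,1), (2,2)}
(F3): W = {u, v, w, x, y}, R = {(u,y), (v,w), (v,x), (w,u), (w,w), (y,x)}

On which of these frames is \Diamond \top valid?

Frame correspondent (Sahlqvist): \forall x \exists y Rxy — i.e. seriality.
(F1): fails — world u has no successor.
(F2): holds.
(F3): fails — world x has no successor.
Valid on: (F2).

(F2)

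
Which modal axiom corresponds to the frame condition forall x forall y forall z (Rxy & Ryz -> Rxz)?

This is transitivity; the standard corresponding axiom is 4: □r → □□r.
Suppose □r→□□r is valid. Take Rxy, Ryz and set V(r)={w : Rxw}. Then □r at x, so □□r at x, so □r at y, so r at z, i.e. Rxz.

□r → □□r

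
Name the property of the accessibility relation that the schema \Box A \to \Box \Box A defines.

Transitivity

Suppose □A→□□A is valid. Take Rxy, Ryz and set V(A)={w : Rxw}. Then □A at x, so □□A at x, so □A at y, so A at z, i.e. Rxz.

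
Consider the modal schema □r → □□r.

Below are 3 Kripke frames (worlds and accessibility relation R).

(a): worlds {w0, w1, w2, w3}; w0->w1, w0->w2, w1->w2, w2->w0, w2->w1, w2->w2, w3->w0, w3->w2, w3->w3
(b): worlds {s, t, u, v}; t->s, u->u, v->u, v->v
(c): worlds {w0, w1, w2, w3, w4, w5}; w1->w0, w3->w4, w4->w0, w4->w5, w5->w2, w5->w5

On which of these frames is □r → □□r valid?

This is the axiom for transitivity; its first-order frame correspondent is ∀x ∀y ∀z (Rxy ∧ Ryz → Rxz).
(a): fails — Rw1w2 and Rw2w1 but not Rw1w1.
(b): satisfies the condition.
(c): fails — Rw4w5 and Rw5w2 but not Rw4w2.

(b)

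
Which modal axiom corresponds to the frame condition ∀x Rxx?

This is reflexivity; the standard corresponding axiom is T: □p → p.
Suppose □p→p is valid. At any x set V(p)={w : Rxw}. Then □p holds at x, so p holds at x, i.e. Rxx.

□p → p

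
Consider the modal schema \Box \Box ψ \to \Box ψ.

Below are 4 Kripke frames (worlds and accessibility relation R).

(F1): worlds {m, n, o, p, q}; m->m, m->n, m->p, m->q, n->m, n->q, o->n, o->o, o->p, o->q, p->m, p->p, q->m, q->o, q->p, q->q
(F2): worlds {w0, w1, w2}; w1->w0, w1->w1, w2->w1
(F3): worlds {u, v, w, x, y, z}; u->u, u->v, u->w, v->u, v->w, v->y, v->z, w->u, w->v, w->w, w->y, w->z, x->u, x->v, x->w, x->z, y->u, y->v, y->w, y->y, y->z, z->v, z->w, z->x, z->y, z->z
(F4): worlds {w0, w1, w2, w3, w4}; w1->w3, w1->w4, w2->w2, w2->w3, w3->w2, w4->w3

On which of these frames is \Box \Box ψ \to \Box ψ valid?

The schema corresponds to density: \forall x \forall y (Rxy \to \exists z (Rxz \wedge Rzy)).
(F1): holds.
(F2): holds.
(F3): holds.
(F4): fails — Rw1w4 but no z with Rw1z and Rzw4.
Valid on: (F1), (F2), (F3).

(F1), (F2), (F3)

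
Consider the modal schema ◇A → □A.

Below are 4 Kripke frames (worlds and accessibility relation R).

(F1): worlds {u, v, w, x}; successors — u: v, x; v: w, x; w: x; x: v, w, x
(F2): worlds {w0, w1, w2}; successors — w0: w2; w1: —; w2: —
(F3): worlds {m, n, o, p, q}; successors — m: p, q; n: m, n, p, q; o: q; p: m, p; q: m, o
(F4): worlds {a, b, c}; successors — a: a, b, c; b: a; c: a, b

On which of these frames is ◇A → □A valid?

This is the axiom for partial functionality; its first-order frame correspondent is ∀x ∀y ∀z (Rxy ∧ Rxz → y = z).
(F1): fails — u sees both v and x.
(F2): ✓.
(F3): fails — m sees both p and q.
(F4): fails — a sees both a and b.
Valid on: (F2).

(F2)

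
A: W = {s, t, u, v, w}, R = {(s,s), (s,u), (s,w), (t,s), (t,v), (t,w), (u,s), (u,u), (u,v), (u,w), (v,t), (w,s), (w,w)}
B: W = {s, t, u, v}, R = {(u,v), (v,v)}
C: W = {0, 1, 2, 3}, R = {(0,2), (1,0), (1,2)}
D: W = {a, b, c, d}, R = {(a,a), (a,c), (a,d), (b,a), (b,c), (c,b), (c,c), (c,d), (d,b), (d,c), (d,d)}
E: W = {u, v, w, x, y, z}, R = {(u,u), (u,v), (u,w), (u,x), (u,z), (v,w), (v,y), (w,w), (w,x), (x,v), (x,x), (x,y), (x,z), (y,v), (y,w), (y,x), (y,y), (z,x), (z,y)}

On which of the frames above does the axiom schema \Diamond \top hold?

A, D, E

Frame correspondent (Sahlqvist): \forall x \exists y Rxy — i.e. seriality.
A: ✓.
B: fails — world s has no successor.
C: fails — world 2 has no successor.
D: ✓.
E: ✓.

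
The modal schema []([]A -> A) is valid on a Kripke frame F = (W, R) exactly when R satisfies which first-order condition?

Shift-reflexivity

Suppose □(□A→A) is valid. Take Rxy and set V(A)={w : Ryw}. Then at y, □A holds; since □(□A→A) at x, □A→A at y, so A at y, i.e. Ryy.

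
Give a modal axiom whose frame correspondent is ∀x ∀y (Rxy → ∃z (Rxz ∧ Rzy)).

□□ψ → □ψ

This is density; the standard corresponding axiom is C4: □□ψ → □ψ.
Suppose □□ψ→□ψ is valid. Take Rxy and set V(ψ)={w : xR²w}. Then □□ψ at x, so □ψ at x, so ψ at y, i.e. ∃z(Rxz∧Rzy).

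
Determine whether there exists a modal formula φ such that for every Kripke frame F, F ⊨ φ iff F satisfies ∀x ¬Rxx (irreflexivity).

Modal frame validity is preserved under surjective bounded morphisms.
The 5-cycle (worlds a,b,c,d,e with a→b→c→d→e→a) is irreflexive, and the map sending every world to a single reflexive point • is a surjective bounded morphism (forth: every edge maps to (•,•); back: every world has a successor). So any modal formula valid on the 5-cycle is also valid on the reflexive point, which is not irreflexive.
So no modal formula (or set of formulas) defines exactly the irreflexive frames.

Not modally definable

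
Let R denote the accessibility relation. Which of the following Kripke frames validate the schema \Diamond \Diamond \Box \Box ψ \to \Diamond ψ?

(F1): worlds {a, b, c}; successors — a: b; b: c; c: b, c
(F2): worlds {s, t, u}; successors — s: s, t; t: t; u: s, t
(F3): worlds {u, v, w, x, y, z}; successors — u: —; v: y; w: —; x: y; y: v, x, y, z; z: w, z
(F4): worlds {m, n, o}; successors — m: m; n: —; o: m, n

Frame correspondent (Sahlqvist): \forall x \forall y (x R^2 y \to \exists w (y R^2 w \wedge xRw)) — i.e. a generalized confluence (Geach) condition.
(F1): holds.
(F2): holds.
(F3): fails — vR²z but no t with zR²t and vRt.
(F4): holds.
Valid on: (F1), (F2), (F4).

(F1), (F2), (F4)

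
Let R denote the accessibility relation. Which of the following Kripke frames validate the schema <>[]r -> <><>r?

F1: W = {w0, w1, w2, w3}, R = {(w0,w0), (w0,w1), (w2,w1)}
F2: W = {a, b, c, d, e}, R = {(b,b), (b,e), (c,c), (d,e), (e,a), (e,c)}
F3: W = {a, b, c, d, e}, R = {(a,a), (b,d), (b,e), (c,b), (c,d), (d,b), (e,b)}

This is the axiom for a generalized confluence (Geach) condition; its first-order frame correspondent is forall x forall y (xRy -> exists w (yRw & x R^2 w)).
F1: fails — w0Rw1 but no w with w1Rw and w0R²w.
F2: fails — eRa but no w with aRw and eR²w.
F3: ✓.
Valid on: F3.

F3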